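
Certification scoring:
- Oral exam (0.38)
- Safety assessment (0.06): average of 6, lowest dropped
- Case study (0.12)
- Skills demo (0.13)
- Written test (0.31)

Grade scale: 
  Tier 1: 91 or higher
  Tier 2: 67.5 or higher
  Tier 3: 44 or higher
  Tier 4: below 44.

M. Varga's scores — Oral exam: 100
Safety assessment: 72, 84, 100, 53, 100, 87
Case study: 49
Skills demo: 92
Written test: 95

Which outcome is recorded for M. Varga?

Safety assessment: drop 53 → average of remaining 5 = 443/5 = 88.6
Weighted total:
  Oral exam 100 × 0.38 = 38
  Safety assessment 88.6 × 0.06 = 5.316
  Case study 49 × 0.12 = 5.88
  Skills demo 92 × 0.13 = 11.96
  Written test 95 × 0.31 = 29.45
Sum = 90.606
90.606 is ≥ 67.5 and < 91 → Tier 2

Tier 2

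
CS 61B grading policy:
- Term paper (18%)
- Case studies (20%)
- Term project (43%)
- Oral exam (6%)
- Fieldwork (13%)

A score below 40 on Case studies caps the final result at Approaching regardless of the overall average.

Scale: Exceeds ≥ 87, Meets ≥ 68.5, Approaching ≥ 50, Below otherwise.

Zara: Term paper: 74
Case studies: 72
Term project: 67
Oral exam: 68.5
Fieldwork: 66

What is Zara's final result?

Case studies score 72 ≥ 40: minimum met.
Weighted total:
  Term paper 74 × 0.18 = 13.32
  Case studies 72 × 0.2 = 14.4
  Term project 67 × 0.43 = 28.81
  Oral exam 68.5 × 0.06 = 4.11
  Fieldwork 66 × 0.13 = 8.58
Sum = 69.22
69.22 is ≥ 68.5 and < 87 → Meets

Meets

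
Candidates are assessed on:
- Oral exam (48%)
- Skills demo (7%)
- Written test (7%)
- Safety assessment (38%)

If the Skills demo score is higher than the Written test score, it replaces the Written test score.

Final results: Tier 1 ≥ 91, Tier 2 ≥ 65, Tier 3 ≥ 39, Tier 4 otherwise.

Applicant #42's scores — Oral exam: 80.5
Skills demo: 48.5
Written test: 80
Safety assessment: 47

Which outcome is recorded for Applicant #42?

Skills demo (48.5) ≤ Written test (80), so Written test stays at 80.
Weighted total:
  Oral exam 80.5 × 0.48 = 38.64
  Skills demo 48.5 × 0.07 = 3.395
  Written test 80 × 0.07 = 5.6
  Safety assessment 47 × 0.38 = 17.86
Sum = 65.495
65.495 is ≥ 65 and < 91 → Tier 2

Tier 2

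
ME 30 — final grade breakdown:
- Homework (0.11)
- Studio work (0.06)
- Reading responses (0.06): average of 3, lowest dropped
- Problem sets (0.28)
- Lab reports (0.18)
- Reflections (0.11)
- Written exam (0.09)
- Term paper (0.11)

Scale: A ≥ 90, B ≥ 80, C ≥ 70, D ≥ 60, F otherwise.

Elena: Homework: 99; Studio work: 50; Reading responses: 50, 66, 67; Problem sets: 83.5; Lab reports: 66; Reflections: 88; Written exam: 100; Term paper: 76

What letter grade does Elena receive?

Reading responses: drop 50 → average of remaining 2 = 133/2 = 66.5
Weighted total:
  Homework 99 × 0.11 = 10.89
  Studio work 50 × 0.06 = 3
  Reading responses 66.5 × 0.06 = 3.99
  Problem sets 83.5 × 0.28 = 23.38
  Lab reports 66 × 0.18 = 11.88
  Reflections 88 × 0.11 = 9.68
  Written exam 100 × 0.09 = 9
  Term paper 76 × 0.11 = 8.36
Sum = 80.18
80.18 is ≥ 80 and < 90 → B

B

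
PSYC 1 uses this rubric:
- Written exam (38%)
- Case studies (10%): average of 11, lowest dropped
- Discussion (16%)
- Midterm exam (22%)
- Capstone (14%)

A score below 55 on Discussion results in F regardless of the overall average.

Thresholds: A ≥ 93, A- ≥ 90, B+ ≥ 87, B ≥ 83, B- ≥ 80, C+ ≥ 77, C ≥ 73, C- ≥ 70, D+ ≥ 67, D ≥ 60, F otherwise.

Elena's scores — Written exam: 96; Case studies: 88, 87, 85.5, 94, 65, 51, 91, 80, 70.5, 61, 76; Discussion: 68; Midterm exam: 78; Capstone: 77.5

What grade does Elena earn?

Case studies: drop 51 → average of remaining 10 = 798/10 = 79.8
Discussion score 68 ≥ 55: minimum met.
Weighted total:
  Written exam 96 × 0.38 = 36.48
  Case studies 79.8 × 0.1 = 7.98
  Discussion 68 × 0.16 = 10.88
  Midterm exam 78 × 0.22 = 17.16
  Capstone 77.5 × 0.14 = 10.85
Sum = 83.35
83.35 is ≥ 83 and < 87 → B

B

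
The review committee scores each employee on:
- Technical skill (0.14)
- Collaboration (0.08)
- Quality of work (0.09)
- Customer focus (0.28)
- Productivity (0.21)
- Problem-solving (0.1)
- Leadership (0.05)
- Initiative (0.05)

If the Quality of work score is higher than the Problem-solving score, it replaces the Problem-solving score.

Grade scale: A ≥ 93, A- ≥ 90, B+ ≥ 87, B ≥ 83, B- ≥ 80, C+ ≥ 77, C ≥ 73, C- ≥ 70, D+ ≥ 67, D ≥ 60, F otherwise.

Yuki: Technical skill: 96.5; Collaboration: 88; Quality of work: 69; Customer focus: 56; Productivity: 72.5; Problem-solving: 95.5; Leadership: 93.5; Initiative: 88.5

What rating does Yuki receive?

Quality of work (69) ≤ Problem-solving (95.5), so Problem-solving stays at 95.5.
Weighted total:
  Technical skill 96.5 × 0.14 = 13.51
  Collaboration 88 × 0.08 = 7.04
  Quality of work 69 × 0.09 = 6.21
  Customer focus 56 × 0.28 = 15.68
  Productivity 72.5 × 0.21 = 15.225
  Problem-solving 95.5 × 0.1 = 9.55
  Leadership 93.5 × 0.05 = 4.675
  Initiative 88.5 × 0.05 = 4.425
Sum = 76.315
76.315 is ≥ 73 and < 77 → C

C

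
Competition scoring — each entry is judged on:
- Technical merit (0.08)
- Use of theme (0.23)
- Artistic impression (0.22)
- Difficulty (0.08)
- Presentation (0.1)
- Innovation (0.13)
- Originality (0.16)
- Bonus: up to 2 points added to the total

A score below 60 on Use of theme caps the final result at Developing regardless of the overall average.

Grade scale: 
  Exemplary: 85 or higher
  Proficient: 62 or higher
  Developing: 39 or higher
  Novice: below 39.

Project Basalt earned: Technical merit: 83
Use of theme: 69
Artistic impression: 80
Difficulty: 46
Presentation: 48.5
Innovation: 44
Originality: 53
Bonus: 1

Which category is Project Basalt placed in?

Use of theme score 69 ≥ 60: minimum met.
Weighted total:
  Technical merit 83 × 0.08 = 6.64
  Use of theme 69 × 0.23 = 15.87
  Artistic impression 80 × 0.22 = 17.6
  Difficulty 46 × 0.08 = 3.68
  Presentation 48.5 × 0.1 = 4.85
  Innovation 44 × 0.13 = 5.72
  Originality 53 × 0.16 = 8.48
Sum = 62.84
Bonus: 62.84 + 1 = 63.84
63.84 is ≥ 62 and < 85 → Proficient

Proficient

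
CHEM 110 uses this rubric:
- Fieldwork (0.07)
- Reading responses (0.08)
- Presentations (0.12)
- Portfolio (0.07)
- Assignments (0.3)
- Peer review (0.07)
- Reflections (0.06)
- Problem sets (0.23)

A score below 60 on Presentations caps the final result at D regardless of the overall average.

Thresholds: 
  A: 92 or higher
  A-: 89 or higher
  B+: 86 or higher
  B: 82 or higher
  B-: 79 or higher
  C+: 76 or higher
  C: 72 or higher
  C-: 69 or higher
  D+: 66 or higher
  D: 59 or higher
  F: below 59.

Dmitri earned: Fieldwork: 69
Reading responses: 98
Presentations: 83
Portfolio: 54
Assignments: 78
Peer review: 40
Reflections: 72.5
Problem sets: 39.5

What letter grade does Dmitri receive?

D+

Presentations score 83 ≥ 60: minimum met.
Weighted total:
  Fieldwork 69 × 0.07 = 4.83
  Reading responses 98 × 0.08 = 7.84
  Presentations 83 × 0.12 = 9.96
  Portfolio 54 × 0.07 = 3.78
  Assignments 78 × 0.3 = 23.4
  Peer review 40 × 0.07 = 2.8
  Reflections 72.5 × 0.06 = 4.35
  Problem sets 39.5 × 0.23 = 9.085
Sum = 66.045
66.045 is ≥ 66 and < 69 → D+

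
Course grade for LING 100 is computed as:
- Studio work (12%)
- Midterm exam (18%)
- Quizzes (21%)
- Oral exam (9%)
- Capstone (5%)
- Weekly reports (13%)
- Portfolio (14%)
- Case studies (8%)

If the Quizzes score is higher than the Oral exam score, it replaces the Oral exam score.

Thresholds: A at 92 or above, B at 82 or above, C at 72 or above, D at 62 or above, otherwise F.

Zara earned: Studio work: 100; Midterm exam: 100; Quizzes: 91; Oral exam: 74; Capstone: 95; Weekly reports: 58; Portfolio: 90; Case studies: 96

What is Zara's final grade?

B

Quizzes (91) > Oral exam (74), so Oral exam counts as 91.
Weighted total:
  Studio work 100 × 0.12 = 12
  Midterm exam 100 × 0.18 = 18
  Quizzes 91 × 0.21 = 19.11
  Oral exam 91 × 0.09 = 8.19
  Capstone 95 × 0.05 = 4.75
  Weekly reports 58 × 0.13 = 7.54
  Portfolio 90 × 0.14 = 12.6
  Case studies 96 × 0.08 = 7.68
Sum = 89.87
89.87 is ≥ 82 and < 92 → B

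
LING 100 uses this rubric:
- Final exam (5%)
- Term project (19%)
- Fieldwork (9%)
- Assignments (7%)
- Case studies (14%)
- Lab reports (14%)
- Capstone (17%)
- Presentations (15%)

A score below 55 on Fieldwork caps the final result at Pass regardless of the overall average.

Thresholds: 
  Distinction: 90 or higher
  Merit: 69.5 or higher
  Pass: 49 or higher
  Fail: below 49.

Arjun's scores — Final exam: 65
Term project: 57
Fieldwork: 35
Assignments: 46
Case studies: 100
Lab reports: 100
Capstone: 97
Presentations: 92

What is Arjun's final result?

Pass

Fieldwork score 35 < 55: minimum not met.
Weighted total:
  Final exam 65 × 0.05 = 3.25
  Term project 57 × 0.19 = 10.83
  Fieldwork 35 × 0.09 = 3.15
  Assignments 46 × 0.07 = 3.22
  Case studies 100 × 0.14 = 14
  Lab reports 100 × 0.14 = 14
  Capstone 97 × 0.17 = 16.49
  Presentations 92 × 0.15 = 13.8
Sum = 78.74
78.74 would be Merit; cap at Pass applies → Pass.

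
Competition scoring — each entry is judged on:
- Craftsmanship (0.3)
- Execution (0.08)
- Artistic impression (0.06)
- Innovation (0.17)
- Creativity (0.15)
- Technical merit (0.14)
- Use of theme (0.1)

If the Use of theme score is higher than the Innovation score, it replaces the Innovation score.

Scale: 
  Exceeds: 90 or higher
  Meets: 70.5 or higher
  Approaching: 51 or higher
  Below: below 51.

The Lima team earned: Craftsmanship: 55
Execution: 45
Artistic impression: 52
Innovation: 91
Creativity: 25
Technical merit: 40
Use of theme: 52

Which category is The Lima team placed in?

Use of theme (52) ≤ Innovation (91), so Innovation stays at 91.
Weighted total:
  Craftsmanship 55 × 0.3 = 16.5
  Execution 45 × 0.08 = 3.6
  Artistic impression 52 × 0.06 = 3.12
  Innovation 91 × 0.17 = 15.47
  Creativity 25 × 0.15 = 3.75
  Technical merit 40 × 0.14 = 5.6
  Use of theme 52 × 0.1 = 5.2
Sum = 53.24
53.24 is ≥ 51 and < 70.5 → Approaching

Approaching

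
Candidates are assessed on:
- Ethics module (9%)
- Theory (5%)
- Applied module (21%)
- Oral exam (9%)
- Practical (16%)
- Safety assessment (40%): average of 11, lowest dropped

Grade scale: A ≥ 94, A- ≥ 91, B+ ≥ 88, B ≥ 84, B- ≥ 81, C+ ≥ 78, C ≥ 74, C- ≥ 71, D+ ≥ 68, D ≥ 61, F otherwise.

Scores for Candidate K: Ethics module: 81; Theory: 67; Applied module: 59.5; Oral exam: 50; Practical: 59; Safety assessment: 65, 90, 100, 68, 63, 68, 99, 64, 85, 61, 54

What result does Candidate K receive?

D

Safety assessment: drop 54 → average of remaining 10 = 763/10 = 76.3
Weighted total:
  Ethics module 81 × 0.09 = 7.29
  Theory 67 × 0.05 = 3.35
  Applied module 59.5 × 0.21 = 12.495
  Oral exam 50 × 0.09 = 4.5
  Practical 59 × 0.16 = 9.44
  Safety assessment 76.3 × 0.4 = 30.52
Sum = 67.595
67.595 is ≥ 61 and < 68 → D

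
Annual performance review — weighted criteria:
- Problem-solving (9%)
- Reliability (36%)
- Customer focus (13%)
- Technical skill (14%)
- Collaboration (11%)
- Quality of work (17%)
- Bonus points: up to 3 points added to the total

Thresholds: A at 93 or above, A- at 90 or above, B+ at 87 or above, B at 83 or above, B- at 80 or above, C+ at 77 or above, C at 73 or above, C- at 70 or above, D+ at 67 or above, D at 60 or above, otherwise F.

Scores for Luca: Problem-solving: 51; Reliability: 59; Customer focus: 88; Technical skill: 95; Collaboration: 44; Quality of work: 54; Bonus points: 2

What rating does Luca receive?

Weighted total:
  Problem-solving 51 × 0.09 = 4.59
  Reliability 59 × 0.36 = 21.24
  Customer focus 88 × 0.13 = 11.44
  Technical skill 95 × 0.14 = 13.3
  Collaboration 44 × 0.11 = 4.84
  Quality of work 54 × 0.17 = 9.18
Sum = 64.59
Bonus points: 64.59 + 2 = 66.59
66.59 is ≥ 60 and < 67 → D

D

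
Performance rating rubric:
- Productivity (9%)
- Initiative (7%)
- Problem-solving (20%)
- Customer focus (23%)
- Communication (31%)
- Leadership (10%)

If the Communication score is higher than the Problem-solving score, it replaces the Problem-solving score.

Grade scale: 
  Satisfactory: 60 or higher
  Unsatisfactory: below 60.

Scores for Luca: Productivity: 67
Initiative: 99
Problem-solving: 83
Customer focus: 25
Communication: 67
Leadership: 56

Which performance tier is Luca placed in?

Communication (67) ≤ Problem-solving (83), so Problem-solving stays at 83.
Weighted total:
  Productivity 67 × 0.09 = 6.03
  Initiative 99 × 0.07 = 6.93
  Problem-solving 83 × 0.2 = 16.6
  Customer focus 25 × 0.23 = 5.75
  Communication 67 × 0.31 = 20.77
  Leadership 56 × 0.1 = 5.6
Sum = 61.68
61.68 ≥ 60 → Satisfactory

Satisfactory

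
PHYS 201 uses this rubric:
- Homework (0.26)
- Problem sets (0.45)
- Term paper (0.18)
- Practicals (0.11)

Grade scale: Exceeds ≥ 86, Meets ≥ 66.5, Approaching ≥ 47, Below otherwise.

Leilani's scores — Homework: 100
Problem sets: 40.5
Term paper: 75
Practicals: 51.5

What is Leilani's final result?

Approaching

Weighted total:
  Homework 100 × 0.26 = 26
  Problem sets 40.5 × 0.45 = 18.225
  Term paper 75 × 0.18 = 13.5
  Practicals 51.5 × 0.11 = 5.665
Sum = 63.39
63.39 is ≥ 47 and < 66.5 → Approaching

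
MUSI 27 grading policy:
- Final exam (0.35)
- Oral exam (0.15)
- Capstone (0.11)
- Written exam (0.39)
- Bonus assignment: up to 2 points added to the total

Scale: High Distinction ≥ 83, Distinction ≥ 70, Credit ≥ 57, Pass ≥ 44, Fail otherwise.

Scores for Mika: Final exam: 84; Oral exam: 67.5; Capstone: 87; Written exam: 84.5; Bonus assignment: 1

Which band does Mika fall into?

Weighted total:
  Final exam 84 × 0.35 = 29.4
  Oral exam 67.5 × 0.15 = 10.125
  Capstone 87 × 0.11 = 9.57
  Written exam 84.5 × 0.39 = 32.955
Sum = 82.05
Bonus assignment: 82.05 + 1 = 83.05
83.05 ≥ 83 → High Distinction

High Distinction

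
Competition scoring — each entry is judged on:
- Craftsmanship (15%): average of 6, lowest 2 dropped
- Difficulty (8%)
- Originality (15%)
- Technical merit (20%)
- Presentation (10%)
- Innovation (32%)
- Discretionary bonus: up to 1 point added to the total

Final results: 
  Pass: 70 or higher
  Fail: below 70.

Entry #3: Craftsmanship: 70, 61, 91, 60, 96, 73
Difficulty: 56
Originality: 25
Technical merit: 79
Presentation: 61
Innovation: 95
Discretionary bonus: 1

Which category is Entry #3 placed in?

Craftsmanship: drop 60, 61 → average of remaining 4 = 330/4 = 82.5
Weighted total:
  Craftsmanship 82.5 × 0.15 = 12.375
  Difficulty 56 × 0.08 = 4.48
  Originality 25 × 0.15 = 3.75
  Technical merit 79 × 0.2 = 15.8
  Presentation 61 × 0.1 = 6.1
  Innovation 95 × 0.32 = 30.4
Sum = 72.905
Discretionary bonus: 72.905 + 1 = 73.905
73.905 ≥ 70 → Pass

Pass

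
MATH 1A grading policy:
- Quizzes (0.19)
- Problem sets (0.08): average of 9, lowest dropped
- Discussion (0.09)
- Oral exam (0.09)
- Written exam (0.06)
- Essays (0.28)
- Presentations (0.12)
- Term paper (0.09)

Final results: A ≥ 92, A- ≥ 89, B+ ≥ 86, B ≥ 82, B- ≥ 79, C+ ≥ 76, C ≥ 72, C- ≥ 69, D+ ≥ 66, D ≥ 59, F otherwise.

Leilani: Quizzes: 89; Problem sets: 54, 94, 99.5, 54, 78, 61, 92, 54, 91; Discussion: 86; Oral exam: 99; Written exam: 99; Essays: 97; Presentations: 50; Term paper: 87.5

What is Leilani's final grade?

B+

Problem sets: drop 54 → average of remaining 8 = 623.5/8 = 77.9375
Weighted total:
  Quizzes 89 × 0.19 = 16.91
  Problem sets 77.9375 × 0.08 = 6.235
  Discussion 86 × 0.09 = 7.74
  Oral exam 99 × 0.09 = 8.91
  Written exam 99 × 0.06 = 5.94
  Essays 97 × 0.28 = 27.16
  Presentations 50 × 0.12 = 6
  Term paper 87.5 × 0.09 = 7.875
Sum = 86.77
86.77 is ≥ 86 and < 89 → B+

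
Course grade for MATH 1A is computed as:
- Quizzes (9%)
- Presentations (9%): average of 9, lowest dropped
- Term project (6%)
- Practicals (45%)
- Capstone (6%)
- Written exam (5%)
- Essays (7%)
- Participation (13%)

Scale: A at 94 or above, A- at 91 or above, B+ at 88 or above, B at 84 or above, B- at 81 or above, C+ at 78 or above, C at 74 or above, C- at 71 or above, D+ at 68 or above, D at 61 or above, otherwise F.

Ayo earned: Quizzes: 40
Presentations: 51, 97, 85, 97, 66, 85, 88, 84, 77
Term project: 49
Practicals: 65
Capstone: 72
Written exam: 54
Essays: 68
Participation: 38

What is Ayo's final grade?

F

Presentations: drop 51 → average of remaining 8 = 679/8 = 84.875
Weighted total:
  Quizzes 40 × 0.09 = 3.6
  Presentations 84.875 × 0.09 = 7.63875
  Term project 49 × 0.06 = 2.94
  Practicals 65 × 0.45 = 29.25
  Capstone 72 × 0.06 = 4.32
  Written exam 54 × 0.05 = 2.7
  Essays 68 × 0.07 = 4.76
  Participation 38 × 0.13 = 4.94
Sum = 60.14875
60.14875 < 61 → F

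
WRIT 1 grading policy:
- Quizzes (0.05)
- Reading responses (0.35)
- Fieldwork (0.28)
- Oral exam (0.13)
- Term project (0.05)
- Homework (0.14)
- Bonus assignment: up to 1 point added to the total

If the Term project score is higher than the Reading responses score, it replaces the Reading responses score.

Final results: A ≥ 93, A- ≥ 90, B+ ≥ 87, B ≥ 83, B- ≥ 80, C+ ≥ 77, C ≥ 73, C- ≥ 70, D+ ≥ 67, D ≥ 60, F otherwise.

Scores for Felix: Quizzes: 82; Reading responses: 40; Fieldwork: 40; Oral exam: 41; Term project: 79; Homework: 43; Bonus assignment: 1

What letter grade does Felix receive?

Term project (79) > Reading responses (40), so Reading responses counts as 79.
Weighted total:
  Quizzes 82 × 0.05 = 4.1
  Reading responses 79 × 0.35 = 27.65
  Fieldwork 40 × 0.28 = 11.2
  Oral exam 41 × 0.13 = 5.33
  Term project 79 × 0.05 = 3.95
  Homework 43 × 0.14 = 6.02
Sum = 58.25
Bonus assignment: 58.25 + 1 = 59.25
59.25 < 60 → F

F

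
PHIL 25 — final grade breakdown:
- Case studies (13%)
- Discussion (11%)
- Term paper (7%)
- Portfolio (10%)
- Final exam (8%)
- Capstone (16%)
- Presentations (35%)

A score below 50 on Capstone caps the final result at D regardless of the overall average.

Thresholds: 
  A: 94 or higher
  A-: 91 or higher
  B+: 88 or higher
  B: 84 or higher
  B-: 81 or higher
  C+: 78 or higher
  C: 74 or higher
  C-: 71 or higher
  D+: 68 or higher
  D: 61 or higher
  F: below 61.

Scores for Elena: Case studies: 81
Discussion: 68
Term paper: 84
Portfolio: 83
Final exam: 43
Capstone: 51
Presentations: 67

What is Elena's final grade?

Capstone score 51 ≥ 50: minimum met.
Weighted total:
  Case studies 81 × 0.13 = 10.53
  Discussion 68 × 0.11 = 7.48
  Term paper 84 × 0.07 = 5.88
  Portfolio 83 × 0.1 = 8.3
  Final exam 43 × 0.08 = 3.44
  Capstone 51 × 0.16 = 8.16
  Presentations 67 × 0.35 = 23.45
Sum = 67.24
67.24 is ≥ 61 and < 68 → D

D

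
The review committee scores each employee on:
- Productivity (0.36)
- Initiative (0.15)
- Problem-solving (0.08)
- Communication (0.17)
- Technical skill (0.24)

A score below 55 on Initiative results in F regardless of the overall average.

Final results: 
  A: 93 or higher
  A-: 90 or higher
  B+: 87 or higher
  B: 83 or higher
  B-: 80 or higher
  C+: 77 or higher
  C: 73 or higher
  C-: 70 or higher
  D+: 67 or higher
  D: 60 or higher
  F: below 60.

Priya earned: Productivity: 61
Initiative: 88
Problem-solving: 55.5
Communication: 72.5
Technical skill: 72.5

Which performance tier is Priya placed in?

D+

Initiative score 88 ≥ 55: minimum met.
Weighted total:
  Productivity 61 × 0.36 = 21.96
  Initiative 88 × 0.15 = 13.2
  Problem-solving 55.5 × 0.08 = 4.44
  Communication 72.5 × 0.17 = 12.325
  Technical skill 72.5 × 0.24 = 17.4
Sum = 69.325
69.325 is ≥ 67 and < 70 → D+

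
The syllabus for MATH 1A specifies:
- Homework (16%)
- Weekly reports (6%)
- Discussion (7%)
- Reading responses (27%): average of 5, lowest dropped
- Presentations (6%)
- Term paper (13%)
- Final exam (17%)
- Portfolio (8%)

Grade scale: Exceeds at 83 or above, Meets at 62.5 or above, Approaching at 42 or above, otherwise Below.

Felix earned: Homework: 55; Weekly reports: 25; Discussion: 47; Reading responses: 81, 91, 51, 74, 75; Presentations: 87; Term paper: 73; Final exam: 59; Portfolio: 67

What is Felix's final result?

Reading responses: drop 51 → average of remaining 4 = 321/4 = 80.25
Weighted total:
  Homework 55 × 0.16 = 8.8
  Weekly reports 25 × 0.06 = 1.5
  Discussion 47 × 0.07 = 3.29
  Reading responses 80.25 × 0.27 = 21.6675
  Presentations 87 × 0.06 = 5.22
  Term paper 73 × 0.13 = 9.49
  Final exam 59 × 0.17 = 10.03
  Portfolio 67 × 0.08 = 5.36
Sum = 65.3575
65.3575 is ≥ 62.5 and < 83 → Meets

Meets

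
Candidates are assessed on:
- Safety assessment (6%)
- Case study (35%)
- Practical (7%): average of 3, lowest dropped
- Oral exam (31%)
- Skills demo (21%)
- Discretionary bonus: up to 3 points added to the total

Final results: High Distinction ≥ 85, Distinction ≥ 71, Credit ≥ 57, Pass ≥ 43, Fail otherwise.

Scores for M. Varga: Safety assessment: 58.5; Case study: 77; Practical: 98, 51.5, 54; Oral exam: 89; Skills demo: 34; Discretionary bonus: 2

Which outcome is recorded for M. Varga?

Practical: drop 51.5 → average of remaining 2 = 152/2 = 76
Weighted total:
  Safety assessment 58.5 × 0.06 = 3.51
  Case study 77 × 0.35 = 26.95
  Practical 76 × 0.07 = 5.32
  Oral exam 89 × 0.31 = 27.59
  Skills demo 34 × 0.21 = 7.14
Sum = 70.51
Discretionary bonus: 70.51 + 2 = 72.51
72.51 is ≥ 71 and < 85 → Distinction

Distinction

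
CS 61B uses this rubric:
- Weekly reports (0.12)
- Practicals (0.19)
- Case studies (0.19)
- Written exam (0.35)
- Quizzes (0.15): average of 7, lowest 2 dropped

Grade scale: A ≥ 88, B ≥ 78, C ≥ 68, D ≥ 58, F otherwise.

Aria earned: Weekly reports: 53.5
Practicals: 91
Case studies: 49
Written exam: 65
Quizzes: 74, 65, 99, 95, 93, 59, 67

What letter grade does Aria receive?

C

Quizzes: drop 59, 65 → average of remaining 5 = 428/5 = 85.6
Weighted total:
  Weekly reports 53.5 × 0.12 = 6.42
  Practicals 91 × 0.19 = 17.29
  Case studies 49 × 0.19 = 9.31
  Written exam 65 × 0.35 = 22.75
  Quizzes 85.6 × 0.15 = 12.84
Sum = 68.61
68.61 is ≥ 68 and < 78 → C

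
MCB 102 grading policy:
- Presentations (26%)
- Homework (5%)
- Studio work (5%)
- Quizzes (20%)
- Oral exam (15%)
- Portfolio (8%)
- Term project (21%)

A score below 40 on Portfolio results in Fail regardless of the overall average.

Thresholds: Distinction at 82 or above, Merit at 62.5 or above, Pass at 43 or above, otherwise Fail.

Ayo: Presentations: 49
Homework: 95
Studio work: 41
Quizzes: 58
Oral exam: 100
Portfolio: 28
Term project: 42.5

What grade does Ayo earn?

Portfolio score 28 < 40: minimum not met.
Weighted total:
  Presentations 49 × 0.26 = 12.74
  Homework 95 × 0.05 = 4.75
  Studio work 41 × 0.05 = 2.05
  Quizzes 58 × 0.2 = 11.6
  Oral exam 100 × 0.15 = 15
  Portfolio 28 × 0.08 = 2.24
  Term project 42.5 × 0.21 = 8.925
Sum = 57.305
Because the Portfolio minimum was not met, the result is Fail.

Fail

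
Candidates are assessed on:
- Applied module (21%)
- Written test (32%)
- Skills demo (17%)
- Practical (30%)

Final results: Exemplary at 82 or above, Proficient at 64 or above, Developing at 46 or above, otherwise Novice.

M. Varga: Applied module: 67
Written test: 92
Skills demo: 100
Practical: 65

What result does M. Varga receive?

Weighted total:
  Applied module 67 × 0.21 = 14.07
  Written test 92 × 0.32 = 29.44
  Skills demo 100 × 0.17 = 17
  Practical 65 × 0.3 = 19.5
Sum = 80.01
80.01 is ≥ 64 and < 82 → Proficient

Proficient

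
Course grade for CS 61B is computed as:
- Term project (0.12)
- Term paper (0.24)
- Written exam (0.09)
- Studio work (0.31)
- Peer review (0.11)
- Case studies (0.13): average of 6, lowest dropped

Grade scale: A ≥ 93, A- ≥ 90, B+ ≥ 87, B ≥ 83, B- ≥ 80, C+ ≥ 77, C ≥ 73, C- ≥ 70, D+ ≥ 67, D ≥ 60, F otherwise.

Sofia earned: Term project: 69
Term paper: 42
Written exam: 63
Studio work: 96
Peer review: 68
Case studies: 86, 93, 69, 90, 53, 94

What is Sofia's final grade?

C-

Case studies: drop 53 → average of remaining 5 = 432/5 = 86.4
Weighted total:
  Term project 69 × 0.12 = 8.28
  Term paper 42 × 0.24 = 10.08
  Written exam 63 × 0.09 = 5.67
  Studio work 96 × 0.31 = 29.76
  Peer review 68 × 0.11 = 7.48
  Case studies 86.4 × 0.13 = 11.232
Sum = 72.502
72.502 is ≥ 70 and < 73 → C-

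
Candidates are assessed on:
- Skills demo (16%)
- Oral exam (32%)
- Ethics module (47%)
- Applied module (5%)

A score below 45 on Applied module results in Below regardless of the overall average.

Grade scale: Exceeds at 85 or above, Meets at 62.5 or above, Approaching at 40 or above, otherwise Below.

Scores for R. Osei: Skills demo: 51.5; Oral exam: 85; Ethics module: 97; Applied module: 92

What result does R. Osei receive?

Exceeds

Applied module score 92 ≥ 45: minimum met.
Weighted total:
  Skills demo 51.5 × 0.16 = 8.24
  Oral exam 85 × 0.32 = 27.2
  Ethics module 97 × 0.47 = 45.59
  Applied module 92 × 0.05 = 4.6
Sum = 85.63
85.63 ≥ 85 → Exceeds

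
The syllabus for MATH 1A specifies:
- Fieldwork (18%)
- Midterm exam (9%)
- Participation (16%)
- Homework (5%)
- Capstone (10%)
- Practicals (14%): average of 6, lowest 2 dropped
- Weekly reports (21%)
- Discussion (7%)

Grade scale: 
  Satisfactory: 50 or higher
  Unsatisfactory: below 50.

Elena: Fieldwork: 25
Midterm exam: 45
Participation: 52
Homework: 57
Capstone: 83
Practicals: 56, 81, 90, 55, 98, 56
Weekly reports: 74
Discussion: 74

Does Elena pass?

Satisfactory

Practicals: drop 55, 56 → average of remaining 4 = 325/4 = 81.25
Weighted total:
  Fieldwork 25 × 0.18 = 4.5
  Midterm exam 45 × 0.09 = 4.05
  Participation 52 × 0.16 = 8.32
  Homework 57 × 0.05 = 2.85
  Capstone 83 × 0.1 = 8.3
  Practicals 81.25 × 0.14 = 11.375
  Weekly reports 74 × 0.21 = 15.54
  Discussion 74 × 0.07 = 5.18
Sum = 60.115
60.115 ≥ 50 → Satisfactory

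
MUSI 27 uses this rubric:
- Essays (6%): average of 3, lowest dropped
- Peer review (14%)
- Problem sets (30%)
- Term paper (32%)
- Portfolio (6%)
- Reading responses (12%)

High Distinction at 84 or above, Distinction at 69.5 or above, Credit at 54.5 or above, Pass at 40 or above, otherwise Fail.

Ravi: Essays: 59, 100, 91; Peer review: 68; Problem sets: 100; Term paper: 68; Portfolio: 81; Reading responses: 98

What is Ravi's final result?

Distinction

Essays: drop 59 → average of remaining 2 = 191/2 = 95.5
Weighted total:
  Essays 95.5 × 0.06 = 5.73
  Peer review 68 × 0.14 = 9.52
  Problem sets 100 × 0.3 = 30
  Term paper 68 × 0.32 = 21.76
  Portfolio 81 × 0.06 = 4.86
  Reading responses 98 × 0.12 = 11.76
Sum = 83.63
83.63 is ≥ 69.5 and < 84 → Distinction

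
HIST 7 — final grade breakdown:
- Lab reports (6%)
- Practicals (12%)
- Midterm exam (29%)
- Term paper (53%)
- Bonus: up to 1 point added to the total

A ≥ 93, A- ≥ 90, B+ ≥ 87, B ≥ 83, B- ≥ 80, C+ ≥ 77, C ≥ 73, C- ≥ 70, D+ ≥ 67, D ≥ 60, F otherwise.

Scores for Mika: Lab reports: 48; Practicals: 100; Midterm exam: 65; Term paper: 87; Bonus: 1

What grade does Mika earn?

B-

Weighted total:
  Lab reports 48 × 0.06 = 2.88
  Practicals 100 × 0.12 = 12
  Midterm exam 65 × 0.29 = 18.85
  Term paper 87 × 0.53 = 46.11
Sum = 79.84
Bonus: 79.84 + 1 = 80.84
80.84 is ≥ 80 and < 83 → B-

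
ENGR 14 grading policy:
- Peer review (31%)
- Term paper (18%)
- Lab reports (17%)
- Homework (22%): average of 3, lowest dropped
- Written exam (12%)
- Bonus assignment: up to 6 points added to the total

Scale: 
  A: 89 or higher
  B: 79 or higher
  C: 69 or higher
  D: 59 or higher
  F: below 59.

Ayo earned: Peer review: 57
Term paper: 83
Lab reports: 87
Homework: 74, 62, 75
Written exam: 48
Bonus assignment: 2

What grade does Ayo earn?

C

Homework: drop 62 → average of remaining 2 = 149/2 = 74.5
Weighted total:
  Peer review 57 × 0.31 = 17.67
  Term paper 83 × 0.18 = 14.94
  Lab reports 87 × 0.17 = 14.79
  Homework 74.5 × 0.22 = 16.39
  Written exam 48 × 0.12 = 5.76
Sum = 69.55
Bonus assignment: 69.55 + 2 = 71.55
71.55 is ≥ 69 and < 79 → C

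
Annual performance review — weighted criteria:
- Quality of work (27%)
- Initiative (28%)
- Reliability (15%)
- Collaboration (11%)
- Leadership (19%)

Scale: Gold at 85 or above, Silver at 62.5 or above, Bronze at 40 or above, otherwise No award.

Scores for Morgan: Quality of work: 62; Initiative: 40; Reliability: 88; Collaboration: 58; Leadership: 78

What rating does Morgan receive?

Weighted total:
  Quality of work 62 × 0.27 = 16.74
  Initiative 40 × 0.28 = 11.2
  Reliability 88 × 0.15 = 13.2
  Collaboration 58 × 0.11 = 6.38
  Leadership 78 × 0.19 = 14.82
Sum = 62.34
62.34 is ≥ 40 and < 62.5 → Bronze

Bronze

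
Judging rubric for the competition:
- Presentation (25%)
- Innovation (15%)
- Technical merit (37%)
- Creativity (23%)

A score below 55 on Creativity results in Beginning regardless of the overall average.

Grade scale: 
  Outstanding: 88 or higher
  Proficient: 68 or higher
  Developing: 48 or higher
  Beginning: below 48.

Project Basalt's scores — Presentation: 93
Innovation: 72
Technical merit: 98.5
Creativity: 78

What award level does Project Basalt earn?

Creativity score 78 ≥ 55: minimum met.
Weighted total:
  Presentation 93 × 0.25 = 23.25
  Innovation 72 × 0.15 = 10.8
  Technical merit 98.5 × 0.37 = 36.445
  Creativity 78 × 0.23 = 17.94
Sum = 88.435
88.435 ≥ 88 → Outstanding

Outstanding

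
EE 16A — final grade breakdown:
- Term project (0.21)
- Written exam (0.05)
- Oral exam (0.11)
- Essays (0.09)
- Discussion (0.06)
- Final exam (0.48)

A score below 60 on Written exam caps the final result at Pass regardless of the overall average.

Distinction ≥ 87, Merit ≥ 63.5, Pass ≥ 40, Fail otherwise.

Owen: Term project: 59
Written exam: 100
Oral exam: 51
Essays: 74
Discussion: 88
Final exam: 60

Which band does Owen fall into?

Written exam score 100 ≥ 60: minimum met.
Weighted total:
  Term project 59 × 0.21 = 12.39
  Written exam 100 × 0.05 = 5
  Oral exam 51 × 0.11 = 5.61
  Essays 74 × 0.09 = 6.66
  Discussion 88 × 0.06 = 5.28
  Final exam 60 × 0.48 = 28.8
Sum = 63.74
63.74 is ≥ 63.5 and < 87 → Merit

Merit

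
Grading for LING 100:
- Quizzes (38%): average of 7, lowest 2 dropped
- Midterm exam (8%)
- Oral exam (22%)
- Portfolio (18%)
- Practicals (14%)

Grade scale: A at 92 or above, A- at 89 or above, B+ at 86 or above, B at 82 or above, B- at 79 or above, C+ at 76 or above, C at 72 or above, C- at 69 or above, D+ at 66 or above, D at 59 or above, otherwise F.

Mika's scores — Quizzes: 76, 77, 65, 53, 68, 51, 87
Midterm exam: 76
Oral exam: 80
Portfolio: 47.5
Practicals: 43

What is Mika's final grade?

Quizzes: drop 51, 53 → average of remaining 5 = 373/5 = 74.6
Weighted total:
  Quizzes 74.6 × 0.38 = 28.348
  Midterm exam 76 × 0.08 = 6.08
  Oral exam 80 × 0.22 = 17.6
  Portfolio 47.5 × 0.18 = 8.55
  Practicals 43 × 0.14 = 6.02
Sum = 66.598
66.598 is ≥ 66 and < 69 → D+

D+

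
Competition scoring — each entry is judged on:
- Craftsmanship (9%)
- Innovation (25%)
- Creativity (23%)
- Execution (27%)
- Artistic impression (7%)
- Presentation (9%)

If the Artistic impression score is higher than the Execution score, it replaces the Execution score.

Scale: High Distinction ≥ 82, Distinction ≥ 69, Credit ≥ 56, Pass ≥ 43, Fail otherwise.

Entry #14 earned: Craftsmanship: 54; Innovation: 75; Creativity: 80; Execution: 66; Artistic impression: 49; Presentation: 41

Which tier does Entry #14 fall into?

Credit

Artistic impression (49) ≤ Execution (66), so Execution stays at 66.
Weighted total:
  Craftsmanship 54 × 0.09 = 4.86
  Innovation 75 × 0.25 = 18.75
  Creativity 80 × 0.23 = 18.4
  Execution 66 × 0.27 = 17.82
  Artistic impression 49 × 0.07 = 3.43
  Presentation 41 × 0.09 = 3.69
Sum = 66.95
66.95 is ≥ 56 and < 69 → Credit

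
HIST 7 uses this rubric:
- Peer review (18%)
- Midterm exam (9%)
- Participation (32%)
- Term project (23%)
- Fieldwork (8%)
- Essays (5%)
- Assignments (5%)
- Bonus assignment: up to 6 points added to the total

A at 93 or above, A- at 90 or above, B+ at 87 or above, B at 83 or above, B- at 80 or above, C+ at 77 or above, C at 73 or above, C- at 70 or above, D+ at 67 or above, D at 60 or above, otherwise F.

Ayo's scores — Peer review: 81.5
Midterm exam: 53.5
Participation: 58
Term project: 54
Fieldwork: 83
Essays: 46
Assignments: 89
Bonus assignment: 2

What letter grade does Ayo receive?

D

Weighted total:
  Peer review 81.5 × 0.18 = 14.67
  Midterm exam 53.5 × 0.09 = 4.815
  Participation 58 × 0.32 = 18.56
  Term project 54 × 0.23 = 12.42
  Fieldwork 83 × 0.08 = 6.64
  Essays 46 × 0.05 = 2.3
  Assignments 89 × 0.05 = 4.45
Sum = 63.855
Bonus assignment: 63.855 + 2 = 65.855
65.855 is ≥ 60 and < 67 → D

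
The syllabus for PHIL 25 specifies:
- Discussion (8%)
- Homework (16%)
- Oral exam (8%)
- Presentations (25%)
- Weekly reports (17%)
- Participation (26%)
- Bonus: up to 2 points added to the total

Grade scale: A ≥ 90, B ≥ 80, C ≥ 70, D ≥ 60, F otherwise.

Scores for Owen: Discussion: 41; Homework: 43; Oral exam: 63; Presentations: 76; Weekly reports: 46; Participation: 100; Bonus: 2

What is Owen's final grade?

C

Weighted total:
  Discussion 41 × 0.08 = 3.28
  Homework 43 × 0.16 = 6.88
  Oral exam 63 × 0.08 = 5.04
  Presentations 76 × 0.25 = 19
  Weekly reports 46 × 0.17 = 7.82
  Participation 100 × 0.26 = 26
Sum = 68.02
Bonus: 68.02 + 2 = 70.02
70.02 is ≥ 70 and < 80 → C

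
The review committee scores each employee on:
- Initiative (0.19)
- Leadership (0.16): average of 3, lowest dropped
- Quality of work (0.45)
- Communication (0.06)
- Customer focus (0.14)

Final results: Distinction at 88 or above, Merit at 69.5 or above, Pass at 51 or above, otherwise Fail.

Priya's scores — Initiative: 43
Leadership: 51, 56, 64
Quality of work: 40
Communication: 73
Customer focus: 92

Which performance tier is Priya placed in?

Leadership: drop 51 → average of remaining 2 = 120/2 = 60
Weighted total:
  Initiative 43 × 0.19 = 8.17
  Leadership 60 × 0.16 = 9.6
  Quality of work 40 × 0.45 = 18
  Communication 73 × 0.06 = 4.38
  Customer focus 92 × 0.14 = 12.88
Sum = 53.03
53.03 is ≥ 51 and < 69.5 → Pass

Pass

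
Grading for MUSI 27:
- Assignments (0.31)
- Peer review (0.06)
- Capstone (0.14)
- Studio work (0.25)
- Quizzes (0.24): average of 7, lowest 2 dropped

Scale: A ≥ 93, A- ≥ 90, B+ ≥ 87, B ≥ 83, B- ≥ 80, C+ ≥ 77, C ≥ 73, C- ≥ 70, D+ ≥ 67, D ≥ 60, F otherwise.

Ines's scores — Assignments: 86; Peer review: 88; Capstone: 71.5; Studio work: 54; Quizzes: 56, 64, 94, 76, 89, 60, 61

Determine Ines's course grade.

C

Quizzes: drop 56, 60 → average of remaining 5 = 384/5 = 76.8
Weighted total:
  Assignments 86 × 0.31 = 26.66
  Peer review 88 × 0.06 = 5.28
  Capstone 71.5 × 0.14 = 10.01
  Studio work 54 × 0.25 = 13.5
  Quizzes 76.8 × 0.24 = 18.432
Sum = 73.882
73.882 is ≥ 73 and < 77 → C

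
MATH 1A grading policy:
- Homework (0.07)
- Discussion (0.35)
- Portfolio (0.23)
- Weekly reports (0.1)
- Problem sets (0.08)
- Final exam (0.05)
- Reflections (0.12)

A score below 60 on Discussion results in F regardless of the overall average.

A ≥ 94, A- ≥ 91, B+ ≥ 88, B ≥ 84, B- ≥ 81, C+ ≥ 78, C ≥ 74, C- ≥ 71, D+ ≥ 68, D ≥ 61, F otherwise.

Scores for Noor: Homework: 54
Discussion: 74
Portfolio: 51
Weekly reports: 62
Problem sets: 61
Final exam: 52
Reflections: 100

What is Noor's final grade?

Discussion score 74 ≥ 60: minimum met.
Weighted total:
  Homework 54 × 0.07 = 3.78
  Discussion 74 × 0.35 = 25.9
  Portfolio 51 × 0.23 = 11.73
  Weekly reports 62 × 0.1 = 6.2
  Problem sets 61 × 0.08 = 4.88
  Final exam 52 × 0.05 = 2.6
  Reflections 100 × 0.12 = 12
Sum = 67.09
67.09 is ≥ 61 and < 68 → D

D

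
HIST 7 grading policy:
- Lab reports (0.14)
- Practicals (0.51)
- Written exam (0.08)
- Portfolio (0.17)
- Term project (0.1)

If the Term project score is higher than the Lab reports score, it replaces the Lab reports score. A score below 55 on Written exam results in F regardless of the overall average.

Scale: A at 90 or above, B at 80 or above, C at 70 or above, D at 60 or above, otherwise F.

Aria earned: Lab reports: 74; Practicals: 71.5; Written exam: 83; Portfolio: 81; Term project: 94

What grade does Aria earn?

C

Term project (94) > Lab reports (74), so Lab reports counts as 94.
Written exam score 83 ≥ 55: minimum met.
Weighted total:
  Lab reports 94 × 0.14 = 13.16
  Practicals 71.5 × 0.51 = 36.465
  Written exam 83 × 0.08 = 6.64
  Portfolio 81 × 0.17 = 13.77
  Term project 94 × 0.1 = 9.4
Sum = 79.435
79.435 is ≥ 70 and < 80 → C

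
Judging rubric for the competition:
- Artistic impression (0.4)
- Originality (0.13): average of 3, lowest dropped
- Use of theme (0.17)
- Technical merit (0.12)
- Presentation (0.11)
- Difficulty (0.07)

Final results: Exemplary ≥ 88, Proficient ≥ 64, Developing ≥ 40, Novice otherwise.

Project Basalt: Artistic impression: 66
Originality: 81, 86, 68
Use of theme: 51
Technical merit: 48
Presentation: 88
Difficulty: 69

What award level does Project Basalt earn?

Proficient

Originality: drop 68 → average of remaining 2 = 167/2 = 83.5
Weighted total:
  Artistic impression 66 × 0.4 = 26.4
  Originality 83.5 × 0.13 = 10.855
  Use of theme 51 × 0.17 = 8.67
  Technical merit 48 × 0.12 = 5.76
  Presentation 88 × 0.11 = 9.68
  Difficulty 69 × 0.07 = 4.83
Sum = 66.195
66.195 is ≥ 64 and < 88 → Proficient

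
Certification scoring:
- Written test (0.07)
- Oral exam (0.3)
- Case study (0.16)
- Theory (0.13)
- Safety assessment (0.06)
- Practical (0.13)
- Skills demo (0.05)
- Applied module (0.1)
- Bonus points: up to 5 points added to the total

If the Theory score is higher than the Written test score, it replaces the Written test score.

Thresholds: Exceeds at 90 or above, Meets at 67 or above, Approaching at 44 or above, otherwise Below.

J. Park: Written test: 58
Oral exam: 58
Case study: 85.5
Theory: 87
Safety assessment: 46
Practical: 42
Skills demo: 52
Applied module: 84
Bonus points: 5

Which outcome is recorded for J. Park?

Theory (87) > Written test (58), so Written test counts as 87.
Weighted total:
  Written test 87 × 0.07 = 6.09
  Oral exam 58 × 0.3 = 17.4
  Case study 85.5 × 0.16 = 13.68
  Theory 87 × 0.13 = 11.31
  Safety assessment 46 × 0.06 = 2.76
  Practical 42 × 0.13 = 5.46
  Skills demo 52 × 0.05 = 2.6
  Applied module 84 × 0.1 = 8.4
Sum = 67.7
Bonus points: 67.7 + 5 = 72.7
72.7 is ≥ 67 and < 90 → Meets

Meets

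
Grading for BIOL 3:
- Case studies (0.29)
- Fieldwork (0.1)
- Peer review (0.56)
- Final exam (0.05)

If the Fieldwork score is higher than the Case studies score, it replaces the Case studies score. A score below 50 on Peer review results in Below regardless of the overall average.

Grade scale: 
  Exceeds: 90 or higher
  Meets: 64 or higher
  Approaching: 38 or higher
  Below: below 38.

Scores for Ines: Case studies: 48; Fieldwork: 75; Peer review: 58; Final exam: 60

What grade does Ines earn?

Meets

Fieldwork (75) > Case studies (48), so Case studies counts as 75.
Peer review score 58 ≥ 50: minimum met.
Weighted total:
  Case studies 75 × 0.29 = 21.75
  Fieldwork 75 × 0.1 = 7.5
  Peer review 58 × 0.56 = 32.48
  Final exam 60 × 0.05 = 3
Sum = 64.73
64.73 is ≥ 64 and < 90 → Meets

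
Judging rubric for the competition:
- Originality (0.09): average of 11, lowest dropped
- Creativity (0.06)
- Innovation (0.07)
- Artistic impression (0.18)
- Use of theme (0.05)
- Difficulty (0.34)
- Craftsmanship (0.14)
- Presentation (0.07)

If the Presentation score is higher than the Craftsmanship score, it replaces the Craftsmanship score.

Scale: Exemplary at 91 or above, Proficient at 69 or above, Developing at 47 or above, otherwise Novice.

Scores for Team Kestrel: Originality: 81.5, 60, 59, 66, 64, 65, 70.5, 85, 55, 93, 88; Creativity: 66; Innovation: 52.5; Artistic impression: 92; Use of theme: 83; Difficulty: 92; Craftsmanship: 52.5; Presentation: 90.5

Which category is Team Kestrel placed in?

Originality: drop 55 → average of remaining 10 = 732/10 = 73.2
Presentation (90.5) > Craftsmanship (52.5), so Craftsmanship counts as 90.5.
Weighted total:
  Originality 73.2 × 0.09 = 6.588
  Creativity 66 × 0.06 = 3.96
  Innovation 52.5 × 0.07 = 3.675
  Artistic impression 92 × 0.18 = 16.56
  Use of theme 83 × 0.05 = 4.15
  Difficulty 92 × 0.34 = 31.28
  Craftsmanship 90.5 × 0.14 = 12.67
  Presentation 90.5 × 0.07 = 6.335
Sum = 85.218
85.218 is ≥ 69 and < 91 → Proficient

Proficient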